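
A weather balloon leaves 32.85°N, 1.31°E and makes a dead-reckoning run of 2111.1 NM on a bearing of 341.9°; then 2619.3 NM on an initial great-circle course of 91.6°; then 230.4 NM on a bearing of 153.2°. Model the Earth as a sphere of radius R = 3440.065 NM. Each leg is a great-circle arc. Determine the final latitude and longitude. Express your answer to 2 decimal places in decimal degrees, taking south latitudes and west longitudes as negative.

latitude 36.77°, longitude 43.39°

Apply the spherical direct solution leg by leg, carrying full precision between legs.
Leg 1: from (32.85°, 1.31°), δ = 2111.1/3440.065 = 0.613680 rad, θ = 341.9° → φ = 64.60°, λ = -23.34°.
Leg 2: from (64.60°, -23.34°), δ = 2619.3/3440.065 = 0.761410 rad, θ = 91.6° → φ = 40.21°, λ = 41.23°.
Leg 3: from (40.21°, 41.23°), δ = 230.4/3440.065 = 0.066975 rad, θ = 153.2° → φ = 36.77°, λ = 43.39°.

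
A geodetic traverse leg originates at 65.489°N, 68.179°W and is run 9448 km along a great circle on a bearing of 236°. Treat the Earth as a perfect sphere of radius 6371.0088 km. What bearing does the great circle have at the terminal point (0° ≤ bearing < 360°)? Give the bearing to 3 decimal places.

final bearing 200.362°

δ = 9448/6371.0088 = 1.482968 rad (84.9678°).
Start latitude φ₁ = 1.142999 rad; initial bearing θ = 4.118977 rad.
sin φ₂ = sin φ₁ cos δ + cos φ₁ sin δ cos θ = (0.909882)(0.087716) + (0.414868)(0.996146)(-0.559193) = -0.151286
φ₂ = asin(-0.151286) = -0.151869 rad = -8.701°.
For the longitude increment, Δλ = atan2( sin θ sin δ cos φ₁, cos δ − sin φ₁ sin φ₂ ) = atan2(-0.342615, 0.225368) = -56.664°.
λ₂ = λ₁ + Δλ = -124.843°.
The forward bearing on arrival equals the back-azimuth from the destination plus 180°.
Back-azimuth from P₂ (-8.701°, -124.843°) to P₁ (65.489°, -68.179°), with Δλ' = λ₁ − λ₂ = 56.664°: atan2( sin Δλ' cos φ₁ , cos φ₂ sin φ₁ − sin φ₂ cos φ₁ cos Δλ' ) = 20.362°.
Final bearing = (20.362° + 180°) mod 360° = 200.362°.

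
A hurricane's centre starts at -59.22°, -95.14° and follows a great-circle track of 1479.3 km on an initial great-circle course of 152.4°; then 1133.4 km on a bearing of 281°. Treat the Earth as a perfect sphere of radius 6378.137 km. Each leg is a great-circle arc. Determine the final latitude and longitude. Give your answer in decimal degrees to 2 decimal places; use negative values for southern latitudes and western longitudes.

Apply the spherical direct solution leg by leg, carrying full precision between legs.
Leg 1: from (-59.22°, -95.14°), δ = 1479.3/6378.137 = 0.231933 rad, θ = 152.4° → φ = -70.12°, λ = -76.89°.
Leg 2: from (-70.12°, -76.89°), δ = 1133.4/6378.137 = 0.177701 rad, θ = 281° → φ = -66.08°, λ = -102.23°.

latitude -66.08°, longitude -102.23°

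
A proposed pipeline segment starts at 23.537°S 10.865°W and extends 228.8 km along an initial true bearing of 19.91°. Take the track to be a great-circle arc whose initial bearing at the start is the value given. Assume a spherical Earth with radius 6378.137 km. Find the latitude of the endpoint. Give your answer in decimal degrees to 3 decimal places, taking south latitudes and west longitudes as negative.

latitude -21.603°

The arc subtends δ = 228.8/6378.137 = 0.035873 rad at the centre.
With φ₁ = -23.537° = -0.410798 rad and θ = 19.91° = 0.347495 rad:
Applying the spherical law of cosines for sides, sin φ₂ = sin φ₁ cos δ + cos φ₁ sin δ cos θ = -0.368169, so φ₂ = -21.603°.
For the longitude increment, Δλ = atan2( sin θ sin δ cos φ₁, cos δ − sin φ₁ sin φ₂ ) = atan2(0.011197, 0.852332) = 0.753°.
λ₂ = -10.865° + 0.753° = -10.112°.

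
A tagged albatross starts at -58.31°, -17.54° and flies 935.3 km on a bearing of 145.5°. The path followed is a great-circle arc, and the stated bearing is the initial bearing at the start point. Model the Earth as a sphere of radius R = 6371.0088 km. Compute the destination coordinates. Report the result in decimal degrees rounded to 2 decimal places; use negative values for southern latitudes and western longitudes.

latitude -64.83°, longitude -6.30°

The arc subtends δ = 935.3/6371.0088 = 0.146806 rad at the centre.
With φ₁ = -58.31° = -1.017701 rad and θ = 145.5° = 2.539454 rad:
Destination latitude: φ₂ = arcsin( sin φ₁ cos δ + cos φ₁ sin δ cos θ ) = arcsin(-0.905079) = -64.83°.
Then Δλ = atan2(0.043525, 0.219109) = 0.196091 rad, from sin θ sin δ cos φ₁ over cos δ − sin φ₁ sin φ₂.
Hence λ₂ = -17.54° + 11.24° = -6.30°.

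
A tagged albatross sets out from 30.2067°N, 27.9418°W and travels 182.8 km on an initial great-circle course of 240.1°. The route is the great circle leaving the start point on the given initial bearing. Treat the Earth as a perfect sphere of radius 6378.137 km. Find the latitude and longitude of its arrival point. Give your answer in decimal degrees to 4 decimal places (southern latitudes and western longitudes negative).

δ = 182.8/6378.137 = 0.028660 rad (1.6421°).
With φ₁ = 30.2067° = 0.527206 rad and θ = 240.1° = 4.190536 rad:
sin φ₂ = sin φ₁ cos δ + cos φ₁ sin δ cos θ = (0.503121)(0.999589) + (0.864216)(0.028656)(-0.498488) = 0.490569
φ₂ = asin(0.490569) = 0.512743 rad = 29.3780°.
For the longitude increment, Δλ = atan2( sin θ sin δ cos φ₁, cos δ − sin φ₁ sin φ₂ ) = atan2(-0.021469, 0.752774) = -1.6336°.
λ₂ = -27.9418° + -1.6336° = -29.5754°.

latitude 29.3780°, longitude -29.5754°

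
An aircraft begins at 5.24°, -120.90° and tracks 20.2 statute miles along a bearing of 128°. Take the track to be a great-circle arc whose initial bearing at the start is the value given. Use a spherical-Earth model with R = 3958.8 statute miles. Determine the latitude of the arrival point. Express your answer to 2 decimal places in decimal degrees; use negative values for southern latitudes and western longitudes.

δ = 20.2/3958.8 = 0.005103 rad (0.2924°).
With φ₁ = 5.24° = 0.091455 rad and θ = 128° = 2.234021 rad:
Applying the spherical law of cosines for sides, sin φ₂ = sin φ₁ cos δ + cos φ₁ sin δ cos θ = 0.088198, so φ₂ = 5.06°.
Then Δλ = atan2(0.004004, 0.991932) = 0.004037 rad, from sin θ sin δ cos φ₁ over cos δ − sin φ₁ sin φ₂.
λ₂ = λ₁ + Δλ = -120.67°.

latitude 5.06°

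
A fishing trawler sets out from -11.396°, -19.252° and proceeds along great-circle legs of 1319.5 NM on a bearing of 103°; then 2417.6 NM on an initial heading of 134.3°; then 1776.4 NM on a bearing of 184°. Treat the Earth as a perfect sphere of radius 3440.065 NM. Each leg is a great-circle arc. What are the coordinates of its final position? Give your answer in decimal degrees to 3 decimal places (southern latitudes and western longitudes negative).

Apply the spherical direct solution leg by leg, carrying full precision between legs.
Leg 1: from (-11.396°, -19.252°), δ = 1319.5/3440.065 = 0.383568 rad, θ = 103° → φ = -15.412°, λ = 2.973°.
Leg 2: from (-15.412°, 2.973°), δ = 2417.6/3440.065 = 0.702777 rad, θ = 134.3° → φ = -39.640°, λ = 39.893°.
Leg 3: from (-39.640°, 39.893°), δ = 1776.4/3440.065 = 0.516386 rad, θ = 184° → φ = -69.078°, λ = 34.358°.

latitude -69.078°, longitude 34.358°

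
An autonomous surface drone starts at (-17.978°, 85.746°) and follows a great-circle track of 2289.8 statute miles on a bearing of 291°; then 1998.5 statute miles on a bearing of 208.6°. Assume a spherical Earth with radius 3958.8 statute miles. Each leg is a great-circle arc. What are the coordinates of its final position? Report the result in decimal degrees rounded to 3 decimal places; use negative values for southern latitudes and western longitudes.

latitude -29.120°, longitude 39.600°

Apply the spherical direct solution leg by leg, carrying full precision between legs.
Leg 1: from (-17.978°, 85.746°), δ = 2289.8/3958.8 = 0.578408 rad, θ = 291° → φ = -4.134°, λ = 54.968°.
Leg 2: from (-4.134°, 54.968°), δ = 1998.5/3958.8 = 0.504825 rad, θ = 208.6° → φ = -29.120°, λ = 39.600°.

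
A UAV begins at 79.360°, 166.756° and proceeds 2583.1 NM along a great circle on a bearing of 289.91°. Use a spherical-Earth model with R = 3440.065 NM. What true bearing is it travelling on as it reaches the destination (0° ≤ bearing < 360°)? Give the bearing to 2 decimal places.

final bearing 195.53°

δ = 2583.1/3440.065 = 0.750887 rad (43.0227°).
Start latitude φ₁ = 1.385093 rad; initial bearing θ = 5.059884 rad.
Destination latitude: φ₂ = arcsin( sin φ₁ cos δ + cos φ₁ sin δ cos θ ) = arcsin(0.761415) = 49.589°.
Then Δλ = atan2(-0.118446, -0.017239) = -1.715327 rad, from sin θ sin δ cos φ₁ over cos δ − sin φ₁ sin φ₂.
Hence λ₂ = 166.756° + -98.281° = 68.475°.
The forward bearing on arrival equals the back-azimuth from the destination plus 180°.
Back-azimuth from P₂ (49.59°, 68.48°) to P₁ (79.36°, 166.76°), with Δλ' = λ₁ − λ₂ = 98.28°: atan2( sin Δλ' cos φ₁ , cos φ₂ sin φ₁ − sin φ₂ cos φ₁ cos Δλ' ) = 15.53°.
Final bearing = (15.53° + 180°) mod 360° = 195.53°.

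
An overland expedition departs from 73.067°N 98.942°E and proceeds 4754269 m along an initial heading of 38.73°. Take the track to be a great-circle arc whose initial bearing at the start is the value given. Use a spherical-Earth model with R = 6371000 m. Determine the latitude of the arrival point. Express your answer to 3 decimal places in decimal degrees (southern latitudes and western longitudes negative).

Angular distance δ = d/R = 4754269 / 6371000 = 0.746236 rad.
Converting: φ₁ = 1.275260 rad, θ = 0.675966 rad.
Destination latitude: φ₂ = arcsin( sin φ₁ cos δ + cos φ₁ sin δ cos θ ) = arcsin(0.856663) = 58.944°.
For the longitude increment, Δλ = atan2( sin θ sin δ cos φ₁, cos δ − sin φ₁ sin φ₂ ) = atan2(0.123707, -0.085274) = 124.579°.
λ₂ = 98.942° + 124.579° = 223.521°, normalized to (−180°, 180°] → -136.479°.

latitude 58.944°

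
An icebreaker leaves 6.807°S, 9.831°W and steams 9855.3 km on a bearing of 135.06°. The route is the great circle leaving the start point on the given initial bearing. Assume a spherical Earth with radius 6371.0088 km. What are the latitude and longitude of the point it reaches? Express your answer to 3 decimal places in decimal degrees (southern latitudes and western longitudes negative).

latitude -44.869°, longitude 85.037°

Angular distance δ = d/R = 9855.3 / 6371.0088 = 1.546898 rad.
Start latitude φ₁ = -0.118805 rad; initial bearing θ = 2.357242 rad.
Applying the spherical law of cosines for sides, sin φ₂ = sin φ₁ cos δ + cos φ₁ sin δ cos θ = -0.705489, so φ₂ = -44.869°.
Then Δλ = atan2(0.701186, -0.059722) = 1.655764 rad, from sin θ sin δ cos φ₁ over cos δ − sin φ₁ sin φ₂.
λ₂ = -9.831° + 94.868° = 85.037°.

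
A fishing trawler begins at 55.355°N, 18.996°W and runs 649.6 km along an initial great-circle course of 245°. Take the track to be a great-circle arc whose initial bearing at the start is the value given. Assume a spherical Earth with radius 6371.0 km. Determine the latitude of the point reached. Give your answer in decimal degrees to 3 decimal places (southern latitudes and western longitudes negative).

latitude 52.557°

Central angle δ = d/R = 0.101962 rad.
Start latitude φ₁ = 0.966127 rad; initial bearing θ = 4.276057 rad.
Applying the spherical law of cosines for sides, sin φ₂ = sin φ₁ cos δ + cos φ₁ sin δ cos θ = 0.793963, so φ₂ = 52.557°.
For the longitude increment, Δλ = atan2( sin θ sin δ cos φ₁, cos δ − sin φ₁ sin φ₂ ) = atan2(-0.052443, 0.341621) = -8.727°.
λ₂ = λ₁ + Δλ = -27.723°.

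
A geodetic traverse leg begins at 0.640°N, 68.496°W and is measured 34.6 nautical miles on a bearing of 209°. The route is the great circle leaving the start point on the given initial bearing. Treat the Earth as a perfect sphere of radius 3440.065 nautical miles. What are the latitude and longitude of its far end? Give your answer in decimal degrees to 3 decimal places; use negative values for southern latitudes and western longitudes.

Central angle δ = d/R = 0.010058 rad.
Converting: φ₁ = 0.011170 rad, θ = 3.647738 rad.
Destination latitude: φ₂ = arcsin( sin φ₁ cos δ + cos φ₁ sin δ cos θ ) = arcsin(0.002373) = 0.136°.
Then Δλ = atan2(-0.004876, 0.999923) = -0.004876 rad, from sin θ sin δ cos φ₁ over cos δ − sin φ₁ sin φ₂.
λ₂ = -68.496° + -0.279° = -68.775°.

latitude 0.136°, longitude -68.775°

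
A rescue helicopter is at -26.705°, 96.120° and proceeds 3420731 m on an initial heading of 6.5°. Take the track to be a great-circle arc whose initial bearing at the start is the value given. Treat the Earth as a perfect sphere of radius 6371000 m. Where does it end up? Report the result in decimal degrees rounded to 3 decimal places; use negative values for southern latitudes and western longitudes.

latitude 3.890°, longitude 99.447°

δ = 3420731/6371000 = 0.536922 rad (30.7634°).
With φ₁ = -26.705° = -0.466090 rad and θ = 6.5° = 0.113446 rad:
sin φ₂ = sin φ₁ cos δ + cos φ₁ sin δ cos θ = (-0.449397)(0.859287) + (0.893332)(0.511494)(0.993572) = 0.067836
φ₂ = asin(0.067836) = 0.067888 rad = 3.890°.
For the longitude increment, Δλ = atan2( sin θ sin δ cos φ₁, cos δ − sin φ₁ sin φ₂ ) = atan2(0.051726, 0.889772) = 3.327°.
λ₂ = 96.120° + 3.327° = 99.447°.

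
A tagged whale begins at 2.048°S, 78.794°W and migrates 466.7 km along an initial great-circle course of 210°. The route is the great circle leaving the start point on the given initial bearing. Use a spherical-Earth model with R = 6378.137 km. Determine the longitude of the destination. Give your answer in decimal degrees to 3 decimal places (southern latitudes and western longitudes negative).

δ = 466.7/6378.137 = 0.073172 rad (4.1924°).
With φ₁ = -2.048° = -0.035744 rad and θ = 210° = 3.665191 rad:
Destination latitude: φ₂ = arcsin( sin φ₁ cos δ + cos φ₁ sin δ cos θ ) = arcsin(-0.098913) = -5.677°.
For the longitude increment, Δλ = atan2( sin θ sin δ cos φ₁, cos δ − sin φ₁ sin φ₂ ) = atan2(-0.036530, 0.993789) = -2.105°.
λ₂ = -78.794° + -2.105° = -80.899°.

longitude -80.899°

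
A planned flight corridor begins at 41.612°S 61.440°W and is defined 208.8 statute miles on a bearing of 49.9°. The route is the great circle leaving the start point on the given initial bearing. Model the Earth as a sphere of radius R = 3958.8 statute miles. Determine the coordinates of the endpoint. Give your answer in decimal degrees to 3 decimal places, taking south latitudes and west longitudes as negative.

Angular distance δ = d/R = 208.8 / 3958.8 = 0.052743 rad.
Start latitude φ₁ = -0.726266 rad; initial bearing θ = 0.870919 rad.
Applying the spherical law of cosines for sides, sin φ₂ = sin φ₁ cos δ + cos φ₁ sin δ cos θ = -0.637771, so φ₂ = -39.626°.
For the longitude increment, Δλ = atan2( sin θ sin δ cos φ₁, cos δ − sin φ₁ sin φ₂ ) = atan2(0.030150, 0.575077) = 3.001°.
λ₂ = λ₁ + Δλ = -58.439°.

latitude -39.626°, longitude -58.439°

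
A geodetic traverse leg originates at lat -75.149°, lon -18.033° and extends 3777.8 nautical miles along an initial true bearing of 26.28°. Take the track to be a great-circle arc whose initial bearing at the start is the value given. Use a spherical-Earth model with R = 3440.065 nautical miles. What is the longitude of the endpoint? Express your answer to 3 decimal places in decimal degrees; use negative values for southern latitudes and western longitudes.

longitude 5.897°

δ = 3777.8/3440.065 = 1.098177 rad (62.9209°).
Converting: φ₁ = -1.311597 rad, θ = 0.458673 rad.
Applying the spherical law of cosines for sides, sin φ₂ = sin φ₁ cos δ + cos φ₁ sin δ cos θ = -0.235392, so φ₂ = -13.615°.
Δλ = atan2( sin θ sin δ cos φ₁ , cos δ − sin φ₁ sin φ₂ ) = atan2(0.101042, 0.227692) = 0.417657 rad = 23.930°.
Hence λ₂ = -18.033° + 23.930° = 5.897°.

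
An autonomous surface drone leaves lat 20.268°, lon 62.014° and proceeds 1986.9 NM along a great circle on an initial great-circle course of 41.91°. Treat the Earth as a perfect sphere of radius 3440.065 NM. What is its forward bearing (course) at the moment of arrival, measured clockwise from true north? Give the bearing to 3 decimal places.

δ = 1986.9/3440.065 = 0.577576 rad (33.0927°).
Converting: φ₁ = 0.353743 rad, θ = 0.731467 rad.
Applying the spherical law of cosines for sides, sin φ₂ = sin φ₁ cos δ + cos φ₁ sin δ cos θ = 0.671388, so φ₂ = 42.174°.
For the longitude increment, Δλ = atan2( sin θ sin δ cos φ₁, cos δ − sin φ₁ sin φ₂ ) = atan2(0.342123, 0.605212) = 29.479°.
λ₂ = λ₁ + Δλ = 91.493°.
The forward bearing on arrival equals the back-azimuth from the destination plus 180°.
Back-azimuth from P₂ (42.174°, 91.493°) to P₁ (20.268°, 62.014°), with Δλ' = λ₁ − λ₂ = -29.479°: atan2( sin Δλ' cos φ₁ , cos φ₂ sin φ₁ − sin φ₂ cos φ₁ cos Δλ' ) = 237.725°.
Final bearing = (237.725° + 180°) mod 360° = 57.725°.

final bearing 57.725°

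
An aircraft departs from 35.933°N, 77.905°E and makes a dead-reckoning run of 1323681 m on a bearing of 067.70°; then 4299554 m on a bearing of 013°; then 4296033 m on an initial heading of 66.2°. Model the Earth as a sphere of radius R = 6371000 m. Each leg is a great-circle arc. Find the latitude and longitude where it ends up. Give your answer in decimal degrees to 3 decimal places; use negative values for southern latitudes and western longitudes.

Apply the spherical direct solution leg by leg, carrying full precision between legs.
Leg 1: from (35.933°, 77.905°), δ = 1323681/6371000 = 0.207767 rad, θ = 67.7° → φ = 39.613°, λ = 92.249°.
Leg 2: from (39.613°, 92.249°), δ = 4299554/6371000 = 0.674863 rad, θ = 13° → φ = 75.198°, λ = 125.624°.
Leg 3: from (75.198°, 125.624°), δ = 4296033/6371000 = 0.674311 rad, θ = 66.2° → φ = 55.043°, λ = -139.968°.

latitude 55.043°, longitude -139.968°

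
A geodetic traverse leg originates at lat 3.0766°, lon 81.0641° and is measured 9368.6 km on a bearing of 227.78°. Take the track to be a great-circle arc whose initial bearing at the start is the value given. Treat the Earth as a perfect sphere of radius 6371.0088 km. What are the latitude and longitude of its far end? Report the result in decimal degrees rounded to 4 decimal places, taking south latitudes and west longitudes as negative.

latitude -41.4728°, longitude 1.5112°

δ = 9368.6/6371.0088 = 1.470505 rad (84.2537°).
Converting: φ₁ = 0.053697 rad, θ = 3.975511 rad.
Applying the spherical law of cosines for sides, sin φ₂ = sin φ₁ cos δ + cos φ₁ sin δ cos θ = -0.662265, so φ₂ = -41.4728°.
For the longitude increment, Δλ = atan2( sin θ sin δ cos φ₁, cos δ − sin φ₁ sin φ₂ ) = atan2(-0.735787, 0.135668) = -79.5529°.
λ₂ = 81.0641° + -79.5529° = 1.5112°.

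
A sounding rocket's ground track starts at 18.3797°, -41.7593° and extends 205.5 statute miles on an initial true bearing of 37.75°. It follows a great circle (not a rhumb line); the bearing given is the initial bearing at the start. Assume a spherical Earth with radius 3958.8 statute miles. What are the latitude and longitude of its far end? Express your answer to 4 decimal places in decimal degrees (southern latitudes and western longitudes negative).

δ = 205.5/3958.8 = 0.051910 rad (2.9742°).
With φ₁ = 18.3797° = 0.320786 rad and θ = 37.75° = 0.658862 rad:
Applying the spherical law of cosines for sides, sin φ₂ = sin φ₁ cos δ + cos φ₁ sin δ cos θ = 0.353821, so φ₂ = 20.7212°.
Then Δλ = atan2(0.030145, 0.887089) = 0.033969 rad, from sin θ sin δ cos φ₁ over cos δ − sin φ₁ sin φ₂.
λ₂ = -41.7593° + 1.9463° = -39.8130°.

latitude 20.7212°, longitude -39.8130°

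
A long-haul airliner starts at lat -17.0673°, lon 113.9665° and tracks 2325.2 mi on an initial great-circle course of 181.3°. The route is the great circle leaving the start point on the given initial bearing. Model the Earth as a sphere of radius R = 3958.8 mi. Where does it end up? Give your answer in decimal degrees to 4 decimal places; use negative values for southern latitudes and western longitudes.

Central angle δ = d/R = 0.587350 rad.
With φ₁ = -17.0673° = -0.297881 rad and θ = 181.3° = 3.164282 rad:
Destination latitude: φ₂ = arcsin( sin φ₁ cos δ + cos φ₁ sin δ cos θ ) = arcsin(-0.773924) = -50.7076°.
Then Δλ = atan2(-0.012019, 0.605269) = -0.019854 rad, from sin θ sin δ cos φ₁ over cos δ − sin φ₁ sin φ₂.
Hence λ₂ = 113.9665° + -1.1376° = 112.8289°.

latitude -50.7076°, longitude 112.8289°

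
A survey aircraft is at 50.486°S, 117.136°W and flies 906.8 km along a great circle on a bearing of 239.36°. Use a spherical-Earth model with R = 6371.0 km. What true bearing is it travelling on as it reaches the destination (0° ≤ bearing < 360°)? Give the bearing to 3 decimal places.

Angular distance δ = d/R = 906.8 / 6371 = 0.142332 rad.
Start latitude φ₁ = -0.881147 rad; initial bearing θ = 4.177620 rad.
Destination latitude: φ₂ = arcsin( sin φ₁ cos δ + cos φ₁ sin δ cos θ ) = arcsin(-0.809666) = -54.063°.
Then Δλ = atan2(-0.077655, 0.365255) = -0.209485 rad, from sin θ sin δ cos φ₁ over cos δ − sin φ₁ sin φ₂.
Hence λ₂ = -117.136° + -12.003° = -129.139°.
The forward bearing on arrival equals the back-azimuth from the destination plus 180°.
Back-azimuth from P₂ (-54.063°, -129.139°) to P₁ (-50.486°, -117.136°), with Δλ' = λ₁ − λ₂ = 12.003°: atan2( sin Δλ' cos φ₁ , cos φ₂ sin φ₁ − sin φ₂ cos φ₁ cos Δλ' ) = 68.871°.
Final bearing = (68.871° + 180°) mod 360° = 248.871°.

final bearing 248.871°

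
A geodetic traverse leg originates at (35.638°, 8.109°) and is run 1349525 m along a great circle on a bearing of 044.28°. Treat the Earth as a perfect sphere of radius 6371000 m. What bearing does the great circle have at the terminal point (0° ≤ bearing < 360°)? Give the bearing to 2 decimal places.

The arc subtends δ = 1349525/6371000 = 0.211823 rad at the centre.
Converting: φ₁ = 0.622000 rad, θ = 0.772832 rad.
Applying the spherical law of cosines for sides, sin φ₂ = sin φ₁ cos δ + cos φ₁ sin δ cos θ = 0.691969, so φ₂ = 43.786°.
Then Δλ = atan2(0.119294, 0.574465) = 0.204750 rad, from sin θ sin δ cos φ₁ over cos δ − sin φ₁ sin φ₂.
λ₂ = 8.109° + 11.731° = 19.840°.
The forward bearing on arrival equals the back-azimuth from the destination plus 180°.
Back-azimuth from P₂ (43.79°, 19.84°) to P₁ (35.64°, 8.11°), with Δλ' = λ₁ − λ₂ = -11.73°: atan2( sin Δλ' cos φ₁ , cos φ₂ sin φ₁ − sin φ₂ cos φ₁ cos Δλ' ) = 231.81°.
Final bearing = (231.81° + 180°) mod 360° = 51.81°.

final bearing 51.81°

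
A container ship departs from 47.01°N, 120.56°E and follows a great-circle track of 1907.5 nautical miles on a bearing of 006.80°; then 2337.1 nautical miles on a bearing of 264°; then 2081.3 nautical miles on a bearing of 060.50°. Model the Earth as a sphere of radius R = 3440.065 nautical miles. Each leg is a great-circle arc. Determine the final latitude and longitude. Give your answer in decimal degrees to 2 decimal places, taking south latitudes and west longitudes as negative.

latitude 53.21°, longitude 123.68°

Apply the spherical direct solution leg by leg, carrying full precision between legs.
Leg 1: from (47.01°, 120.56°), δ = 1907.5/3440.065 = 0.554495 rad, θ = 6.8° → φ = 78.06°, λ = 138.10°.
Leg 2: from (78.06°, 138.10°), δ = 2337.1/3440.065 = 0.679377 rad, θ = 264° → φ = 48.38°, λ = 67.92°.
Leg 3: from (48.38°, 67.92°), δ = 2081.3/3440.065 = 0.605018 rad, θ = 60.5° → φ = 53.21°, λ = 123.68°.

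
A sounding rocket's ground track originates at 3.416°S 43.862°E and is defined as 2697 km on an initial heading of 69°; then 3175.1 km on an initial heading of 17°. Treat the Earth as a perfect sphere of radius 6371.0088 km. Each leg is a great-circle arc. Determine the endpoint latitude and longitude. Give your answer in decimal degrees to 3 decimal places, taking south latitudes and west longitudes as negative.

Apply the spherical direct solution leg by leg, carrying full precision between legs.
Leg 1: from (-3.416°, 43.862°), δ = 2697/6371.0088 = 0.423324 rad, θ = 69° → φ = 5.315°, λ = 66.516°.
Leg 2: from (5.315°, 66.516°), δ = 3175.1/6371.0088 = 0.498367 rad, θ = 17° → φ = 32.446°, λ = 76.048°.

latitude 32.446°, longitude 76.048°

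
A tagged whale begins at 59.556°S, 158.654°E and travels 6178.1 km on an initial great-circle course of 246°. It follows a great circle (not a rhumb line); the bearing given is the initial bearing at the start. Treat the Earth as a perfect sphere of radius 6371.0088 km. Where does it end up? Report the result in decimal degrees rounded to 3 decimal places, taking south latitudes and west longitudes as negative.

δ = 6178.1/6371.0088 = 0.969721 rad (55.5609°).
Converting: φ₁ = -1.039448 rad, θ = 4.293510 rad.
sin φ₂ = sin φ₁ cos δ + cos φ₁ sin δ cos θ = (-0.862125)(0.565530) + (0.506696)(0.824728)(-0.406737) = -0.657527
φ₂ = asin(-0.657527) = -0.717532 rad = -41.112°.
For the longitude increment, Δλ = atan2( sin θ sin δ cos φ₁, cos δ − sin φ₁ sin φ₂ ) = atan2(-0.381758, -0.001340) = -90.201°.
Hence λ₂ = 158.654° + -90.201° = 68.453°.

latitude -41.112°, longitude 68.453°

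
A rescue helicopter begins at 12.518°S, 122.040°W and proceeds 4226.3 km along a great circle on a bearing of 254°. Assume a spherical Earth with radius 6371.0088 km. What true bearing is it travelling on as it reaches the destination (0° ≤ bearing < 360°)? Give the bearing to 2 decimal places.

final bearing 265.22°

Angular distance δ = d/R = 4226.3 / 6371.0088 = 0.663364 rad.
Converting: φ₁ = -0.218480 rad, θ = 4.433136 rad.
Applying the spherical law of cosines for sides, sin φ₂ = sin φ₁ cos δ + cos φ₁ sin δ cos θ = -0.336475, so φ₂ = -19.662°.
For the longitude increment, Δλ = atan2( sin θ sin δ cos φ₁, cos δ − sin φ₁ sin φ₂ ) = atan2(-0.577846, 0.714995) = -38.945°.
λ₂ = -122.040° + -38.945° = -160.985°.
The forward bearing on arrival equals the back-azimuth from the destination plus 180°.
Back-azimuth from P₂ (-19.66°, -160.98°) to P₁ (-12.52°, -122.04°), with Δλ' = λ₁ − λ₂ = 38.94°: atan2( sin Δλ' cos φ₁ , cos φ₂ sin φ₁ − sin φ₂ cos φ₁ cos Δλ' ) = 85.22°.
Final bearing = (85.22° + 180°) mod 360° = 265.22°.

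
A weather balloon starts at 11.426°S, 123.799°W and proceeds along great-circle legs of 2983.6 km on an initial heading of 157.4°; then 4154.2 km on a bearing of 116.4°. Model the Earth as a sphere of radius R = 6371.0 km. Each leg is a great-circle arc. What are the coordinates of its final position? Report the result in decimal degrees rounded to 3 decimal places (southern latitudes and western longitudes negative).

Apply the spherical direct solution leg by leg, carrying full precision between legs.
Leg 1: from (-11.426°, -123.799°), δ = 2983.6/6371 = 0.468310 rad, θ = 157.4° → φ = -35.819°, λ = -111.447°.
Leg 2: from (-35.819°, -111.447°), δ = 4154.2/6371 = 0.652048 rad, θ = 116.4° → φ = -43.153°, λ = -63.284°.

latitude -43.153°, longitude -63.284°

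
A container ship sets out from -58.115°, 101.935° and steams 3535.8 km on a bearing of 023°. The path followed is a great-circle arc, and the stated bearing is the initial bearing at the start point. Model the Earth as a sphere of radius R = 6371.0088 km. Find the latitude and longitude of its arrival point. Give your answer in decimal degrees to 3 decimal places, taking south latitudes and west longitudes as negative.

latitude -27.740°, longitude 115.387°

δ = 3535.8/6371.0088 = 0.554983 rad (31.7982°).
Start latitude φ₁ = -1.014298 rad; initial bearing θ = 0.401426 rad.
Destination latitude: φ₂ = arcsin( sin φ₁ cos δ + cos φ₁ sin δ cos θ ) = arcsin(-0.465461) = -27.740°.
Δλ = atan2( sin θ sin δ cos φ₁ , cos δ − sin φ₁ sin φ₂ ) = atan2(0.108753, 0.454682) = 0.234774 rad = 13.452°.
λ₂ = λ₁ + Δλ = 115.387°.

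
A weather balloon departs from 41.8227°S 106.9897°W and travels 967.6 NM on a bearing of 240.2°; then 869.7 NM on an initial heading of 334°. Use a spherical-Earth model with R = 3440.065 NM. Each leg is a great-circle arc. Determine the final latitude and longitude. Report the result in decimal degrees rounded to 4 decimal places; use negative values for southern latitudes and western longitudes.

latitude -34.7106°, longitude -135.7644°

Apply the spherical direct solution leg by leg, carrying full precision between legs.
Leg 1: from (-41.8227°, -106.9897°), δ = 967.6/3440.065 = 0.281274 rad, θ = 240.2° → φ = -48.0240°, λ = -128.0990°.
Leg 2: from (-48.0240°, -128.0990°), δ = 869.7/3440.065 = 0.252815 rad, θ = 334° → φ = -34.7106°, λ = -135.7644°.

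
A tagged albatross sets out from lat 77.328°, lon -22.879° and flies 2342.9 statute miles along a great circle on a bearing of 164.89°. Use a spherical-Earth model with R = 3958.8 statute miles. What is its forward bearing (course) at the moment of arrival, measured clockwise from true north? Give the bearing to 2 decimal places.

final bearing 175.46°

Angular distance δ = d/R = 2342.9 / 3958.8 = 0.591821 rad.
Converting: φ₁ = 1.349628 rad, θ = 2.877873 rad.
Destination latitude: φ₂ = arcsin( sin φ₁ cos δ + cos φ₁ sin δ cos θ ) = arcsin(0.691562) = 43.754°.
Then Δλ = atan2(0.031901, 0.155210) = 0.202713 rad, from sin θ sin δ cos φ₁ over cos δ − sin φ₁ sin φ₂.
λ₂ = λ₁ + Δλ = -11.264°.
The forward bearing on arrival equals the back-azimuth from the destination plus 180°.
Back-azimuth from P₂ (43.75°, -11.26°) to P₁ (77.33°, -22.88°), with Δλ' = λ₁ − λ₂ = -11.61°: atan2( sin Δλ' cos φ₁ , cos φ₂ sin φ₁ − sin φ₂ cos φ₁ cos Δλ' ) = 355.46°.
Final bearing = (355.46° + 180°) mod 360° = 175.46°.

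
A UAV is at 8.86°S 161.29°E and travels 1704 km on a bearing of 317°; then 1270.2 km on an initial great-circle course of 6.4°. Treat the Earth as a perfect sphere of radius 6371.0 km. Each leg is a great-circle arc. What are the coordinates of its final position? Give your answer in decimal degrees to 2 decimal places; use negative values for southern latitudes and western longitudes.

Apply the spherical direct solution leg by leg, carrying full precision between legs.
Leg 1: from (-8.86°, 161.29°), δ = 1704/6371 = 0.267462 rad, θ = 317° → φ = 2.43°, λ = 150.90°.
Leg 2: from (2.43°, 150.90°), δ = 1270.2/6371 = 0.199372 rad, θ = 6.4° → φ = 13.78°, λ = 152.20°.

latitude 13.78°, longitude 152.20°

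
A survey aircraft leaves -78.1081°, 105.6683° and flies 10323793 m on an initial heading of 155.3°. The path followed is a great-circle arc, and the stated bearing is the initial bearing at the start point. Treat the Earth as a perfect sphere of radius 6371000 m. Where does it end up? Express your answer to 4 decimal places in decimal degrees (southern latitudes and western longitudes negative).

latitude -7.9569°, longitude -99.2553°

The arc subtends δ = 10323793/6371000 = 1.620435 rad at the centre.
Start latitude φ₁ = -1.363244 rad; initial bearing θ = 2.710496 rad.
Destination latitude: φ₂ = arcsin( sin φ₁ cos δ + cos φ₁ sin δ cos θ ) = arcsin(-0.138428) = -7.9569°.
Δλ = atan2( sin θ sin δ cos φ₁ , cos δ − sin φ₁ sin φ₂ ) = atan2(0.086002, -0.185076) = 2.706594 rad = 155.0764°.
λ₂ = 105.6683° + 155.0764° = 260.7447°, normalized to (−180°, 180°] → -99.2553°.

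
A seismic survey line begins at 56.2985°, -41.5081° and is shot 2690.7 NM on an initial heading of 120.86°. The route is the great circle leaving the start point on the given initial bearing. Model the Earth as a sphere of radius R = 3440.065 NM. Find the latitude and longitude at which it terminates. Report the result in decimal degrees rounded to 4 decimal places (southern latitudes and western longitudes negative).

Angular distance δ = d/R = 2690.7 / 3440.065 = 0.782165 rad.
Converting: φ₁ = 0.982594 rad, θ = 2.109405 rad.
Destination latitude: φ₂ = arcsin( sin φ₁ cos δ + cos φ₁ sin δ cos θ ) = arcsin(0.389568) = 22.9276°.
Then Δλ = atan2(0.335712, 0.385292) = 0.716740 rad, from sin θ sin δ cos φ₁ over cos δ − sin φ₁ sin φ₂.
λ₂ = λ₁ + Δλ = -0.4419°.

latitude 22.9276°, longitude -0.4419°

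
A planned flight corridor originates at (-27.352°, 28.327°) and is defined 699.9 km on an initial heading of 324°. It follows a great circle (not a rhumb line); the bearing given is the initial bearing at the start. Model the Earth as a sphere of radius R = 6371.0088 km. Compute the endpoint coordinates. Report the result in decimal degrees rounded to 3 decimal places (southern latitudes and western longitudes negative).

latitude -22.204°, longitude 24.336°

The arc subtends δ = 699.9/6371.0088 = 0.109857 rad at the centre.
Converting: φ₁ = -0.477382 rad, θ = 5.654867 rad.
Applying the spherical law of cosines for sides, sin φ₂ = sin φ₁ cos δ + cos φ₁ sin δ cos θ = -0.377905, so φ₂ = -22.204°.
Then Δλ = atan2(-0.057238, 0.820341) = -0.069660 rad, from sin θ sin δ cos φ₁ over cos δ − sin φ₁ sin φ₂.
Hence λ₂ = 28.327° + -3.991° = 24.336°.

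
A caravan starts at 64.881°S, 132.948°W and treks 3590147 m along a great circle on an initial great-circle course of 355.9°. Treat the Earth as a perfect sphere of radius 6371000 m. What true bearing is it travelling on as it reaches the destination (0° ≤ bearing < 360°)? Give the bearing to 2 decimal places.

δ = 3590147/6371000 = 0.563514 rad (32.2870°).
Start latitude φ₁ = -1.132387 rad; initial bearing θ = 6.211627 rad.
Destination latitude: φ₂ = arcsin( sin φ₁ cos δ + cos φ₁ sin δ cos θ ) = arcsin(-0.539263) = -32.634°.
Then Δλ = atan2(-0.016212, 0.357119) = -0.045366 rad, from sin θ sin δ cos φ₁ over cos δ − sin φ₁ sin φ₂.
λ₂ = -132.948° + -2.599° = -135.547°.
The forward bearing on arrival equals the back-azimuth from the destination plus 180°.
Back-azimuth from P₂ (-32.63°, -135.55°) to P₁ (-64.88°, -132.95°), with Δλ' = λ₁ − λ₂ = 2.60°: atan2( sin Δλ' cos φ₁ , cos φ₂ sin φ₁ − sin φ₂ cos φ₁ cos Δλ' ) = 177.93°.
Final bearing = (177.93° + 180°) mod 360° = 357.93°.

final bearing 357.93°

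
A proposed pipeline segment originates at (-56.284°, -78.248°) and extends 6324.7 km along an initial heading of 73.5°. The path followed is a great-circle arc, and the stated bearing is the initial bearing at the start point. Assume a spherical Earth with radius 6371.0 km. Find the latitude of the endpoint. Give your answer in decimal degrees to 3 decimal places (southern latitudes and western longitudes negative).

latitude -18.812°

Angular distance δ = d/R = 6324.7 / 6371 = 0.992733 rad.
Start latitude φ₁ = -0.982341 rad; initial bearing θ = 1.282817 rad.
Destination latitude: φ₂ = arcsin( sin φ₁ cos δ + cos φ₁ sin δ cos θ ) = arcsin(-0.322462) = -18.812°.
Then Δλ = atan2(0.445745, 0.278180) = 1.012860 rad, from sin θ sin δ cos φ₁ over cos δ − sin φ₁ sin φ₂.
λ₂ = -78.248° + 58.033° = -20.215°.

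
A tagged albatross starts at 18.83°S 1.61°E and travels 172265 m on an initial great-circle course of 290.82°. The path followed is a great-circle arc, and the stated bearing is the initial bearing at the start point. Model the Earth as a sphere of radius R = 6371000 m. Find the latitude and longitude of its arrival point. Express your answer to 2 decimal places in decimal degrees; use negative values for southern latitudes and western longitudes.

Central angle δ = d/R = 0.027039 rad.
Converting: φ₁ = -0.328645 rad, θ = 5.075767 rad.
sin φ₂ = sin φ₁ cos δ + cos φ₁ sin δ cos θ = (-0.322761)(0.999634) + (0.946480)(0.027036)(0.355433) = -0.313548
φ₂ = asin(-0.313548) = -0.318927 rad = -18.27°.
For the longitude increment, Δλ = atan2( sin θ sin δ cos φ₁, cos δ − sin φ₁ sin φ₂ ) = atan2(-0.023918, 0.898433) = -1.52°.
Hence λ₂ = 1.61° + -1.52° = 0.09°.

latitude -18.27°, longitude 0.09°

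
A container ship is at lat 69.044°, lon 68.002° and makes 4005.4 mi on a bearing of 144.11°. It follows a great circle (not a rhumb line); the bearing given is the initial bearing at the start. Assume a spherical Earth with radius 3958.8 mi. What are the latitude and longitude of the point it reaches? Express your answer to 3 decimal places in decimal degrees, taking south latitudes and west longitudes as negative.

Central angle δ = d/R = 1.011771 rad.
Converting: φ₁ = 1.205045 rad, θ = 2.515194 rad.
Destination latitude: φ₂ = arcsin( sin φ₁ cos δ + cos φ₁ sin δ cos θ ) = arcsin(0.249638) = 14.456°.
Δλ = atan2( sin θ sin δ cos φ₁ , cos δ − sin φ₁ sin φ₂ ) = atan2(0.177749, 0.297234) = 0.538956 rad = 30.880°.
Hence λ₂ = 68.002° + 30.880° = 98.882°.

latitude 14.456°, longitude 98.882°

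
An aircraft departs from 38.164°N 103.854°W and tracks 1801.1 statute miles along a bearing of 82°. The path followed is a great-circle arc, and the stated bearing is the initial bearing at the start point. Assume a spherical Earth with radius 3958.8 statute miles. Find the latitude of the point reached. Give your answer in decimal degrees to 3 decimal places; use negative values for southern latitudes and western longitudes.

The arc subtends δ = 1801.1/3958.8 = 0.454961 rad at the centre.
Start latitude φ₁ = 0.666087 rad; initial bearing θ = 1.431170 rad.
Destination latitude: φ₂ = arcsin( sin φ₁ cos δ + cos φ₁ sin δ cos θ ) = arcsin(0.603143) = 37.095°.
Then Δλ = atan2(0.342135, 0.525587) = 0.577049 rad, from sin θ sin δ cos φ₁ over cos δ − sin φ₁ sin φ₂.
Hence λ₂ = -103.854° + 33.062° = -70.792°.

latitude 37.095°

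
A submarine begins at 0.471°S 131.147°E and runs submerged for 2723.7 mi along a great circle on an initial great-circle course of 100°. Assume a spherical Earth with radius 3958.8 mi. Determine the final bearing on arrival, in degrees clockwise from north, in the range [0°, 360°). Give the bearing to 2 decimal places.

δ = 2723.7/3958.8 = 0.688012 rad (39.4202°).
Start latitude φ₁ = -0.008221 rad; initial bearing θ = 1.745329 rad.
Applying the spherical law of cosines for sides, sin φ₂ = sin φ₁ cos δ + cos φ₁ sin δ cos θ = -0.116614, so φ₂ = -6.697°.
Then Δλ = atan2(0.625334, 0.771552) = 0.681104 rad, from sin θ sin δ cos φ₁ over cos δ − sin φ₁ sin φ₂.
λ₂ = λ₁ + Δλ = 170.171°.
The forward bearing on arrival equals the back-azimuth from the destination plus 180°.
Back-azimuth from P₂ (-6.70°, 170.17°) to P₁ (-0.47°, 131.15°), with Δλ' = λ₁ − λ₂ = -39.02°: atan2( sin Δλ' cos φ₁ , cos φ₂ sin φ₁ − sin φ₂ cos φ₁ cos Δλ' ) = 277.46°.
Final bearing = (277.46° + 180°) mod 360° = 97.46°.

final bearing 97.46°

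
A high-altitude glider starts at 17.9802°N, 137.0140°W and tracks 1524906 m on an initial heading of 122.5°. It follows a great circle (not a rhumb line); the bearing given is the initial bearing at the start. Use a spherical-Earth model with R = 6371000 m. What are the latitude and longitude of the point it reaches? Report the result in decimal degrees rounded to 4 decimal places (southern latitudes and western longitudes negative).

latitude 10.2958°, longitude -125.2889°

The arc subtends δ = 1524906/6371000 = 0.239351 rad at the centre.
Converting: φ₁ = 0.313814 rad, θ = 2.138028 rad.
Destination latitude: φ₂ = arcsin( sin φ₁ cos δ + cos φ₁ sin δ cos θ ) = arcsin(0.178730) = 10.2958°.
Then Δλ = atan2(0.190180, 0.916320) = 0.204642 rad, from sin θ sin δ cos φ₁ over cos δ − sin φ₁ sin φ₂.
λ₂ = -137.0140° + 11.7251° = -125.2889°.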